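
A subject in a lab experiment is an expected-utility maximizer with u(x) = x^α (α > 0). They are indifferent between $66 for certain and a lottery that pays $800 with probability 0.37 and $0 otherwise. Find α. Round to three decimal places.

Since u(0) = 0, the lottery's EU is 0.37·800^α.
Equating: 66^α = 0.37·800^α, i.e. 0.0825^α = 0.37.
α = ln(0.37) / ln(66/800) = -0.994252/-2.494957 ≈ 0.399.

α ≈ 0.399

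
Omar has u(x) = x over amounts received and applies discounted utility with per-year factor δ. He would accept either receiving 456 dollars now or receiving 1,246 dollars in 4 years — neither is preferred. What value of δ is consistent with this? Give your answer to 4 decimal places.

δ ≈ 0.7778

Indifference means u(456) = δ^4 · u(1246), so δ^4 = u(456)/u(1246).
With u(x) = x: δ^4 = 456/1246 = 0.36597.
So δ = 0.36597^(1/4) ≈ 0.7778.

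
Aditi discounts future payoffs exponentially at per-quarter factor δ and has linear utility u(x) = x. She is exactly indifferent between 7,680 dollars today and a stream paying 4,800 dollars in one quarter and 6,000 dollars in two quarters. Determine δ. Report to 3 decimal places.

Present value of the stream is 4800·δ + 6000·δ². Indifference gives 4800δ + 6000δ² = 7680.
That is, 6000δ² + 4800δ − 7680 = 0, a quadratic in δ.
By the quadratic formula (taking the positive root), δ = (−4800 + √207360000.00) / 12000 ≈ 0.800.

δ ≈ 0.800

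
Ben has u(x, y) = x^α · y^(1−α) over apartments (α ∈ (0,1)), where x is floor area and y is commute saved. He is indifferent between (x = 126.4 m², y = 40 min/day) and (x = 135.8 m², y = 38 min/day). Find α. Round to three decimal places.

α ≈ 0.417

Set the two utilities equal: 126.4^α·40^(1−α) = 135.8^α·38^(1−α).
Rearrange to (126.4/135.8)^α = (38/40)^(1−α) and take logs: α·-0.071732 = (1−α)·-0.051293.
Thus α·(-0.123025) = -0.051293, so α = -0.051293/-0.123025 ≈ 0.417.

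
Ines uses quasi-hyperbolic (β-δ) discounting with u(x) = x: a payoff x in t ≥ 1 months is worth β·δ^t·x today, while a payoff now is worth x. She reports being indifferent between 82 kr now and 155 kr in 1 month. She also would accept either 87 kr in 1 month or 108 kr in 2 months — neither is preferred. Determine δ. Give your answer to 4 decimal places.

δ ≈ 0.8056

The second indifference involves only future payoffs, so β cancels: β·δ^1·87 = β·δ^2·108, giving δ = 87/108 = 0.80556.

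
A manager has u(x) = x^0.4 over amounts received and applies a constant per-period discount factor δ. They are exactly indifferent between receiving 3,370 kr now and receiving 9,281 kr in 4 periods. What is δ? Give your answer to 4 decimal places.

δ ≈ 0.9037

Indifference means u(3370) = δ^4 · u(9281), so δ^4 = u(3370)/u(9281).
Since u(x) = x^0.4, δ^4 = (3370/9281)^0.4 = 0.36311^0.4 = 0.66683.
Taking the 4th root: δ = 0.66683^(1/4) ≈ 0.9037.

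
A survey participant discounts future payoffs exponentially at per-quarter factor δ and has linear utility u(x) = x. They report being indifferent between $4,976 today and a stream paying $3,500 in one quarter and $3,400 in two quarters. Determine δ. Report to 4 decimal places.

Equating present values: 4976 = 3500δ + 3400δ².
Rearranged: 3400δ² + 3500δ − 4976 = 0.
The positive root is δ = [−3500 + √(3500² + 4·3400·4976)] / (2·3400) = (−3500 + 8940.000)/6800 ≈ 0.8000.

δ ≈ 0.8000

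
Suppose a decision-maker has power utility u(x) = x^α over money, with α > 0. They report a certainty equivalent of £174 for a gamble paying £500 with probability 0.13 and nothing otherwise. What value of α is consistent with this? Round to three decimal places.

α ≈ 1.933

EU(lottery) = 0.13·500^α + 0.87·0 = 0.13·500^α.
Indifference: 174^α = 0.13·500^α, so (174/500)^α = 0.13.
Take logs: α = ln 0.13 / ln(174/500) ≈ 1.93285.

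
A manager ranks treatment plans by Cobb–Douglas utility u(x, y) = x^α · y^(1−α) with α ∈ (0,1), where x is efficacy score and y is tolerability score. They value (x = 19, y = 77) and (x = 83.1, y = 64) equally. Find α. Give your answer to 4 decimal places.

Set the two utilities equal: 19^α·77^(1−α) = 83.1^α·64^(1−α).
Rearrange to (19/83.1)^α = (64/77)^(1−α) and take logs: α·-1.4756057 = (1−α)·-0.1849223.
With A = -1.4756057 and B = -0.1849223: α·A = (1−α)·B, so α = B/(A+B) = -0.1849223/-1.6605280 ≈ 0.1114.

α ≈ 0.1114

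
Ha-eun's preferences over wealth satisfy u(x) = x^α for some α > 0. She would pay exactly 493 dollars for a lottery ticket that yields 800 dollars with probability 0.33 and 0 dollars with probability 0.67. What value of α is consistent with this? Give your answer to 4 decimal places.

Since u(0) = 0, the lottery's EU is 0.33·800^α.
Indifference: 493^α = 0.33·800^α, so (493/800)^α = 0.33.
α = ln(0.33) / ln(493/800) = -1.1086626/-0.4841026 ≈ 2.2901.

α ≈ 2.2901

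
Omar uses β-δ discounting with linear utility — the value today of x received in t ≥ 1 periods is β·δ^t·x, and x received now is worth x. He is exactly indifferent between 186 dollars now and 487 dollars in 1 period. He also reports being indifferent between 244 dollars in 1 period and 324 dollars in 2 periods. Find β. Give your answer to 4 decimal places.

The second indifference involves only future payoffs, so β cancels: β·δ^1·244 = β·δ^2·324, giving δ = 244/324 = 0.75309.
The first indifference: 186 = β·δ·487, so β = 186/(δ·487) = 186/(0.75309·487) ≈ 0.5072.

β ≈ 0.5072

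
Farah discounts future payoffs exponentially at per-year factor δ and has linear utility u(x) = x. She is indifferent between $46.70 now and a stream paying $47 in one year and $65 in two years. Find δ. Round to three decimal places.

Present value of the stream is 47·δ + 65·δ². Indifference gives 47δ + 65δ² = 46.70.
So 65δ² + 47δ − 46.70 = 0.
The positive root is δ = [−47 + √(47² + 4·65·46.70)] / (2·65) = (−47 + 119.796)/130 ≈ 0.560.

δ ≈ 0.560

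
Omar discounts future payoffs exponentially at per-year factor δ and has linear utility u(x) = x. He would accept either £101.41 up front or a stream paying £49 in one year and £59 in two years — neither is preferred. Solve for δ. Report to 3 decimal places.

Equating present values: 101.41 = 49δ + 59δ².
That is, 59δ² + 49δ − 101.41 = 0, a quadratic in δ.
The positive root is δ = [−49 + √(49² + 4·59·101.41)] / (2·59) = (−49 + 162.277)/118 ≈ 0.960.

δ ≈ 0.960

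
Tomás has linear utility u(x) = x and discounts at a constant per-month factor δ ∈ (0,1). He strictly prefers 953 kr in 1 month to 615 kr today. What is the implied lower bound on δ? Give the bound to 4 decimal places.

Comparing present values: 615 < δ·953.
So δ > 615/953 = 0.64533.

δ > 0.6453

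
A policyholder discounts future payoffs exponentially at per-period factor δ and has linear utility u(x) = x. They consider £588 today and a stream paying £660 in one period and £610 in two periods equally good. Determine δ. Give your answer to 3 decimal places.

Equating present values: 588 = 660δ + 610δ².
That is, 610δ² + 660δ − 588 = 0, a quadratic in δ.
By the quadratic formula (taking the positive root), δ = (−660 + √1870320.00) / 1220 ≈ 0.580.

δ ≈ 0.580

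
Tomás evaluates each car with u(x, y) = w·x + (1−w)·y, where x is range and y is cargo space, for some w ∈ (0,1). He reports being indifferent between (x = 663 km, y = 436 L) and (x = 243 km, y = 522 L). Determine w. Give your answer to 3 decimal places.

w = 0.170

Equating utilities: w·663 + (1−w)·436 = w·243 + (1−w)·522.
Rearranging, 420·w − 86·(1−w) = 0.
So w/(1−w) = 86/420 = 0.2048, giving w = 86/(420+86) = 0.170.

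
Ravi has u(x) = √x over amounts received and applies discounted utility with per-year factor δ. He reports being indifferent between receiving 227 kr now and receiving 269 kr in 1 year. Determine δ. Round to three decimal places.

δ ≈ 0.919

Indifference means u(227) = δ · u(269), so δ = u(227)/u(269).
With u(x) = √x: δ = √227/√269 = √(227/269) = 0.91862.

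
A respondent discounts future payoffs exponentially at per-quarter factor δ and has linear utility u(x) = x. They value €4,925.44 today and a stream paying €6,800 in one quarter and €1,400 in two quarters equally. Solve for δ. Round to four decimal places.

Equating present values: 4925.44 = 6800δ + 1400δ².
That is, 1400δ² + 6800δ − 4925.44 = 0, a quadratic in δ.
The positive root is δ = [−6800 + √(6800² + 4·1400·4925.44)] / (2·1400) = (−6800 + 8592.000)/2800 ≈ 0.6400.

δ ≈ 0.6400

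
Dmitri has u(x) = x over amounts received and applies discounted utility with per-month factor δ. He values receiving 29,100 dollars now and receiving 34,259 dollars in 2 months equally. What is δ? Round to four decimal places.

The payoff in 2 months is discounted by δ^2, so u(29100) = δ^2·u(34259) and δ^2 = u(29100)/u(34259).
With u(x) = x: δ^2 = 29100/34259 = 0.84941.
Taking the square root: δ = 0.84941^(1/2) ≈ 0.9216.

δ ≈ 0.9216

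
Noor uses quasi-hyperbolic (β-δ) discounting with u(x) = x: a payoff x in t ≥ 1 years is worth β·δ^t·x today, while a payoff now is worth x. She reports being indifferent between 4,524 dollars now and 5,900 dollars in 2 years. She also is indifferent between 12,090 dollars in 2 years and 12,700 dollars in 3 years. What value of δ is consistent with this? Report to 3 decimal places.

The second indifference involves only future payoffs, so β cancels: β·δ^2·12090 = β·δ^3·12700, giving δ = 12090/12700 = 0.95197.

δ ≈ 0.952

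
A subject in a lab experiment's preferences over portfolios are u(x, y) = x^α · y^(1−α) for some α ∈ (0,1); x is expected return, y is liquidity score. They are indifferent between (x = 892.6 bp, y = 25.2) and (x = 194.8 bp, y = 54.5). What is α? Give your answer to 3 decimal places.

The Cobb–Douglas utilities coincide, so 892.6^α·25.2^(1−α) = 194.8^α·54.5^(1−α).
Taking logs: α·ln 892.6 + (1−α)·ln 25.2 = α·ln 194.8 + (1−α)·ln 54.5, i.e. α·1.522165 = (1−α)·0.771357.
Thus α·(2.293522) = 0.771357, so α = 0.771357/2.293522 ≈ 0.336.

α ≈ 0.336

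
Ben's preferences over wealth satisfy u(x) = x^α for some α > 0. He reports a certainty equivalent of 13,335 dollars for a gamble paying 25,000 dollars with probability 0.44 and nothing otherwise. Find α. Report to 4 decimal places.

Since u(0) = 0, the lottery's EU is 0.44·25000^α.
Indifference: 13335^α = 0.44·25000^α, so (13335/25000)^α = 0.44.
Take logs: α = ln 0.44 / ln(13335/25000) ≈ 1.306288.

α ≈ 1.3063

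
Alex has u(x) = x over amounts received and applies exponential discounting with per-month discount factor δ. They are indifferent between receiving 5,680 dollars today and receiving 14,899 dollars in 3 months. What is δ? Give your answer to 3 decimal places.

Equating discounted utilities: u(5680) = δ^3·u(14899) ⇒ δ^3 = u(5680)/u(14899).
With u(x) = x: δ^3 = 5680/14899 = 0.38123.
So δ = 0.38123^(1/3) ≈ 0.725.

δ ≈ 0.725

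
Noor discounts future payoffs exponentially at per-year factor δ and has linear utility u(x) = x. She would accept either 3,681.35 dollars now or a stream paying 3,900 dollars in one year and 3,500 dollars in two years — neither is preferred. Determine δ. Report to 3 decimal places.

The stream is worth 3900δ + 3500δ² today, so 3900δ + 3500δ² = 3681.35.
That is, 3500δ² + 3900δ − 3681.35 = 0, a quadratic in δ.
δ = (−3900 + √(3900² + 4·3500·3681.35)) / (2·3500) = (−3900 + √66748900.00) / 7000 ≈ 0.610.

δ ≈ 0.610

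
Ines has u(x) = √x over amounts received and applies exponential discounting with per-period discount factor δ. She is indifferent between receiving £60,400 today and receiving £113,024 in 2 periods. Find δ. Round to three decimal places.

δ ≈ 0.855

Indifference means u(60400) = δ^2 · u(113024), so δ^2 = u(60400)/u(113024).
Since u(x) = √x, δ^2 = √(60400/113024) = 0.73103.
So δ = 0.73103^(1/2) ≈ 0.855.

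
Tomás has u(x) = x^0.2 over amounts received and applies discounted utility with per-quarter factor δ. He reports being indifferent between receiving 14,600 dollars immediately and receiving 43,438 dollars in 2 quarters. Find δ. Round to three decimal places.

δ ≈ 0.897

Indifference means u(14600) = δ^2 · u(43438), so δ^2 = u(14600)/u(43438).
With u(x) = x^0.2: δ^2 = 14600^0.2/43438^0.2 = (14600/43438)^0.2 = 0.80408.
Taking the square root: δ = 0.80408^(1/2) ≈ 0.897.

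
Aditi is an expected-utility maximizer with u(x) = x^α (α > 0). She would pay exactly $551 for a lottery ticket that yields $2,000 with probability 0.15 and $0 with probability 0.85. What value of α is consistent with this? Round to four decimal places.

EU(lottery) = 0.15·2000^α + 0.85·0 = 0.15·2000^α.
Indifference: 551^α = 0.15·2000^α, so (551/2000)^α = 0.15.
Taking logs: α·ln(551/2000) = ln(0.15), so α = -1.8971200 / -1.2891677 ≈ 1.4716.

α ≈ 1.4716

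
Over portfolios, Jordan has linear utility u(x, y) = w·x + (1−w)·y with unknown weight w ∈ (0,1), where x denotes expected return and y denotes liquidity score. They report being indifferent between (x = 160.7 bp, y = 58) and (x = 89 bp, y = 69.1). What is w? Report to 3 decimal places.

w = 0.134

Equating utilities: w·160.7 + (1−w)·58 = w·89 + (1−w)·69.1.
Rearranging, 71.7·w − 11.1·(1−w) = 0.
Hence w = 11.1/(71.7+11.1) = 11.1/82.8 = 0.134.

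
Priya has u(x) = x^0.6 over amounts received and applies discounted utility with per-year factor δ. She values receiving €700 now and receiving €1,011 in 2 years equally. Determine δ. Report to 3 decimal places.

Indifference means u(700) = δ^2 · u(1011), so δ^2 = u(700)/u(1011).
Since u(x) = x^0.6, δ^2 = (700/1011)^0.6 = 0.69238^0.6 = 0.80206.
So δ = 0.80206^(1/2) ≈ 0.896.

δ ≈ 0.896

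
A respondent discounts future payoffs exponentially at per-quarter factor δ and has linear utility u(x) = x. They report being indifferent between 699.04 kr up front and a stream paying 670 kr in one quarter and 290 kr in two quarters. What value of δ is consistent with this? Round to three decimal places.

δ ≈ 0.780

Equating present values: 699.04 = 670δ + 290δ².
So 290δ² + 670δ − 699.04 = 0.
δ = (−670 + √(670² + 4·290·699.04)) / (2·290) = (−670 + √1259786.40) / 580 ≈ 0.780.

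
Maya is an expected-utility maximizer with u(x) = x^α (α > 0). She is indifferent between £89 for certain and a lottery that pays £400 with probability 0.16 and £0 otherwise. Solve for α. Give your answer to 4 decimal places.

Since u(0) = 0, the lottery's EU is 0.16·400^α.
Indifference: 89^α = 0.16·400^α, so (89/400)^α = 0.16.
α = ln(0.16) / ln(89/400) = -1.8325815/-1.5028282 ≈ 1.2194.

α ≈ 1.2194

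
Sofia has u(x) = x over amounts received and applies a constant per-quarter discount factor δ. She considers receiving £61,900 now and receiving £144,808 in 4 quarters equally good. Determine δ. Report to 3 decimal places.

The payoff in 4 quarters is discounted by δ^4, so u(61900) = δ^4·u(144808) and δ^4 = u(61900)/u(144808).
With u(x) = x: δ^4 = 61900/144808 = 0.42746.
Taking the 4th root: δ = 0.42746^(1/4) ≈ 0.809.

δ ≈ 0.809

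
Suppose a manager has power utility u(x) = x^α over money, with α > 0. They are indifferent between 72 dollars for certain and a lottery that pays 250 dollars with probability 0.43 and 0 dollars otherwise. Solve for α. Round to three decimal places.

α ≈ 0.678

The lottery's expected utility is 0.43·u(250) + 0.57·u(0) = 0.43·250^α (since u(0) = 0 for α > 0).
Equating: 72^α = 0.43·250^α, i.e. 0.2880^α = 0.43.
α = ln(0.43) / ln(72/250) = -0.843970/-1.244795 ≈ 0.678.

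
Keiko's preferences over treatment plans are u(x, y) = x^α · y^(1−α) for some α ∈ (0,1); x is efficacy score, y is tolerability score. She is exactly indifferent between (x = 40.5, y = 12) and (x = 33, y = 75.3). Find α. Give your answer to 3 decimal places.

α ≈ 0.900

Indifference: 40.5^α · 12^(1−α) = 33^α · 75.3^(1−α).
(40.5/33)^α = (75.3/12)^(1−α); take logs: α·ln(40.5/33) = (1−α)·ln(75.3/12), i.e. α·0.204794 = (1−α)·1.836573.
With A = 0.204794 and B = 1.836573: α·A = (1−α)·B, so α = B/(A+B) = 1.836573/2.041367 ≈ 0.900.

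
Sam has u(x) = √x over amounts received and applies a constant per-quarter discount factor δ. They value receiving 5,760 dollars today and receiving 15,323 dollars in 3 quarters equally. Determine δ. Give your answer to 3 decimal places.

Indifference means u(5760) = δ^3 · u(15323), so δ^3 = u(5760)/u(15323).
Since u(x) = √x, δ^3 = √(5760/15323) = 0.61311.
So δ = 0.61311^(1/3) ≈ 0.850.

δ ≈ 0.850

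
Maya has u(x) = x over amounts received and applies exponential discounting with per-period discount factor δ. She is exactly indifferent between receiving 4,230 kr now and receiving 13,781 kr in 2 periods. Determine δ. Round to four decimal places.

δ ≈ 0.5540

Equating discounted utilities: u(4230) = δ^2·u(13781) ⇒ δ^2 = u(4230)/u(13781).
With u(x) = x: δ^2 = 4230/13781 = 0.30694.
Taking the square root: δ = 0.30694^(1/2) ≈ 0.5540.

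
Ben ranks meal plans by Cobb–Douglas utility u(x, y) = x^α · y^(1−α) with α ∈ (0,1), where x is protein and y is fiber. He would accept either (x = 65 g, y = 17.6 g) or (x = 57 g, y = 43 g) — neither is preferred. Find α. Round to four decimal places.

Indifference: 65^α · 17.6^(1−α) = 57^α · 43^(1−α).
Rearrange to (65/57)^α = (43/17.6)^(1−α) and take logs: α·0.1313360 = (1−α)·0.8933012.
With A = 0.1313360 and B = 0.8933012: α·A = (1−α)·B, so α = B/(A+B) = 0.8933012/1.0246372 ≈ 0.8718.

α ≈ 0.8718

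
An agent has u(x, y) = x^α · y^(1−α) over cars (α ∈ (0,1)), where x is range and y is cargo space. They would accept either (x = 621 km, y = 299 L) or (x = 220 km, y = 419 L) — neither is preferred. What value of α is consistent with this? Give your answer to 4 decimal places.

α ≈ 0.2454

The Cobb–Douglas utilities coincide, so 621^α·299^(1−α) = 220^α·419^(1−α).
Rearrange to (621/220)^α = (419/299)^(1−α) and take logs: α·1.0377035 = (1−α)·0.3374273.
With A = 1.0377035 and B = 0.3374273: α·A = (1−α)·B, so α = B/(A+B) = 0.3374273/1.3751308 ≈ 0.2454.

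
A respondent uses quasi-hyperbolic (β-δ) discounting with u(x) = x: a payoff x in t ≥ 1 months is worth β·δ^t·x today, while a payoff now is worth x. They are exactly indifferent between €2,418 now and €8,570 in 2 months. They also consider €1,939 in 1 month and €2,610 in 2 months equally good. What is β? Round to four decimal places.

β ≈ 0.5112

Both payoffs in the second observation are in the future, so β drops out: δ^1·1939 = δ^2·2610 ⇒ δ = 1939/2610 = 0.74291.
Now use the now-vs-future pair: 2418 = β·δ^2·8570 gives β = 2418/(0.55192·8570) ≈ 0.5112.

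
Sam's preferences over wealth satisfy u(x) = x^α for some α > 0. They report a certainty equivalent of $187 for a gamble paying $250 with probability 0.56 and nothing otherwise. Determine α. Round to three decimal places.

α ≈ 1.997

The lottery's expected utility is 0.56·u(250) + 0.44·u(0) = 0.56·250^α (since u(0) = 0 for α > 0).
Setting u(187) equal to that: 187^α = 0.56·250^α ⇒ (187/250)^α = 0.56.
α = ln(0.56) / ln(187/250) = -0.579818/-0.290352 ≈ 1.997.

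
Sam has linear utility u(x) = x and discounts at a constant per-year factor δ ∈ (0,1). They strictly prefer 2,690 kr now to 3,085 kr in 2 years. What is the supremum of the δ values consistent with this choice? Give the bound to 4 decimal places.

δ < 0.9338

Under u(x) = x this choice says 2690 > δ^2·3085.
So δ^2 < 2690/3085 = 0.87196; taking the square root of both positive sides preserves the inequality.
δ < 0.87196^(1/2) = 0.9338.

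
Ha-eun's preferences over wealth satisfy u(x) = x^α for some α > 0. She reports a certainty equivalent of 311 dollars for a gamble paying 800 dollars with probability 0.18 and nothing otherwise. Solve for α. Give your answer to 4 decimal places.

The lottery's expected utility is 0.18·u(800) + 0.82·u(0) = 0.18·800^α (since u(0) = 0 for α > 0).
Indifference: 311^α = 0.18·800^α, so (311/800)^α = 0.18.
Taking logs: α·ln(311/800) = ln(0.18), so α = -1.7147984 / -0.9448188 ≈ 1.8149.

α ≈ 1.8149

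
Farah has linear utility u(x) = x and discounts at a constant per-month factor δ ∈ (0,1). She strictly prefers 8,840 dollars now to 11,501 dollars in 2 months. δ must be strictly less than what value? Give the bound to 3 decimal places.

Comparing present values: 8840 > δ^2·11501.
Hence δ^2 < 8840/11501 = 0.76863, and x ↦ x^(1/2) is increasing on (0,∞).
δ < (8840/11501)^(1/2) ≈ 0.877.

δ < 0.877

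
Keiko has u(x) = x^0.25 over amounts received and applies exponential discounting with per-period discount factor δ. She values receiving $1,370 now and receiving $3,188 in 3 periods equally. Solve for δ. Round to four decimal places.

The payoff in 3 periods is discounted by δ^3, so u(1370) = δ^3·u(3188) and δ^3 = u(1370)/u(3188).
With u(x) = x^0.25: δ^3 = 1370^0.25/3188^0.25 = (1370/3188)^0.25 = 0.80966.
Hence δ = (0.80966)^(1/3) = 0.932038.

δ ≈ 0.9320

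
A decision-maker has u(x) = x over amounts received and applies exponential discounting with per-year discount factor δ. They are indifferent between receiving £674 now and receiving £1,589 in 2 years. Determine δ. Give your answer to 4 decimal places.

Indifference means u(674) = δ^2 · u(1589), so δ^2 = u(674)/u(1589).
With u(x) = x: δ^2 = 674/1589 = 0.42417.
So δ = 0.42417^(1/2) ≈ 0.6513.

δ ≈ 0.6513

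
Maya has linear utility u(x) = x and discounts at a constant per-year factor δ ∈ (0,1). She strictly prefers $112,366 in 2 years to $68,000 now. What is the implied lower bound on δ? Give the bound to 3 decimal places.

Comparing present values: 68000 < δ^2·112366.
Hence δ^2 > 68000/112366 = 0.60517, and x ↦ x^(1/2) is increasing on (0,∞).
δ > 0.60517^(1/2) = 0.778.

δ > 0.778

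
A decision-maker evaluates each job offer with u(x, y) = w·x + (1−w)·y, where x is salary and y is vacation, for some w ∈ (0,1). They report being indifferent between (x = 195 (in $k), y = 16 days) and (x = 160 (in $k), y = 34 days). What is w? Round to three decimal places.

Equating utilities: w·195 + (1−w)·16 = w·160 + (1−w)·34.
Rearranging, 35·w − 18·(1−w) = 0.
So w/(1−w) = 18/35 = 0.5143, giving w = 18/(35+18) = 0.340.

w = 0.340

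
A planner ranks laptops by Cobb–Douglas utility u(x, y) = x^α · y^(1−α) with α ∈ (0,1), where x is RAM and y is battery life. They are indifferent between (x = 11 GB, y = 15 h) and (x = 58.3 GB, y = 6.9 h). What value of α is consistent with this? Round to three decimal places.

α ≈ 0.318

Set the two utilities equal: 11^α·15^(1−α) = 58.3^α·6.9^(1−α).
(11/58.3)^α = (6.9/15)^(1−α); take logs: α·ln(11/58.3) = (1−α)·ln(6.9/15), i.e. α·-1.667707 = (1−α)·-0.776529.
With A = -1.667707 and B = -0.776529: α·A = (1−α)·B, so α = B/(A+B) = -0.776529/-2.444236 ≈ 0.318.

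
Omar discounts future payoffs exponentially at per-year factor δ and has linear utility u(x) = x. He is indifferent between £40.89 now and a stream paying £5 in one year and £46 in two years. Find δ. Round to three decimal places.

The stream is worth 5δ + 46δ² today, so 5δ + 46δ² = 40.89.
That is, 46δ² + 5δ − 40.89 = 0, a quadratic in δ.
δ = (−5 + √(5² + 4·46·40.89)) / (2·46) = (−5 + √7548.76) / 92 ≈ 0.890.

δ ≈ 0.890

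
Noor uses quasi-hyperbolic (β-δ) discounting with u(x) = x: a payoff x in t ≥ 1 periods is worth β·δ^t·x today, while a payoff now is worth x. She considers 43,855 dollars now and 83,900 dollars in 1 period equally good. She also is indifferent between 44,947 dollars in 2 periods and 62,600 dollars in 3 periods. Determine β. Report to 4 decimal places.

β ≈ 0.7280

The second indifference involves only future payoffs, so β cancels: β·δ^2·44947 = β·δ^3·62600, giving δ = 44947/62600 = 0.71800.
The first indifference: 43855 = β·δ·83900, so β = 43855/(δ·83900) = 43855/(0.71800·83900) ≈ 0.7280.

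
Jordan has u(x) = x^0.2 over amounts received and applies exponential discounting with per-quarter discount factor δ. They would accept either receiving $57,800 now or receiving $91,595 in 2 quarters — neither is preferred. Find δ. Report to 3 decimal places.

δ ≈ 0.955

The payoff in 2 quarters is discounted by δ^2, so u(57800) = δ^2·u(91595) and δ^2 = u(57800)/u(91595).
With u(x) = x^0.2: δ^2 = 57800^0.2/91595^0.2 = (57800/91595)^0.2 = 0.91203.
Hence δ = (0.91203)^(1/2) = 0.95500.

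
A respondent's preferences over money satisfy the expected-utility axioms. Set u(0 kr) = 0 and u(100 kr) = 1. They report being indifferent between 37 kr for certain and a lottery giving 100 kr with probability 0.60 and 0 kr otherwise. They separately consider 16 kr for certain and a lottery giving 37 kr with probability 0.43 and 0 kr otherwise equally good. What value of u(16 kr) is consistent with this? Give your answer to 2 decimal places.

First, u(37 kr) = 0.60·u(100 kr) + 0.40·u(0 kr) = 0.60.
Chaining: u(16 kr) = 0.43·0.60 + 0.57·0.00 = 0.2580.

0.26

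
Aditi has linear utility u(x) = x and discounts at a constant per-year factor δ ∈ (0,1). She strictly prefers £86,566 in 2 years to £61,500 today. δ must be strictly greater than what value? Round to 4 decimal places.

δ > 0.8429

Comparing present values: 61500 < δ^2·86566.
Dividing by 86566: δ^2 > 0.71044. Both sides are positive, so the square root keeps the direction.
δ > (61500/86566)^(1/2) ≈ 0.8429.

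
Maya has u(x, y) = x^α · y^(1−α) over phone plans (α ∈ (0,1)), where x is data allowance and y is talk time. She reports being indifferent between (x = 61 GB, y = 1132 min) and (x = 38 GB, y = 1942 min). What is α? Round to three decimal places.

The Cobb–Douglas utilities coincide, so 61^α·1132^(1−α) = 38^α·1942^(1−α).
(61/38)^α = (1942/1132)^(1−α); take logs: α·ln(61/38) = (1−α)·ln(1942/1132), i.e. α·0.473288 = (1−α)·0.539732.
With A = 0.473288 and B = 0.539732: α·A = (1−α)·B, so α = B/(A+B) = 0.539732/1.013020 ≈ 0.533.

α ≈ 0.533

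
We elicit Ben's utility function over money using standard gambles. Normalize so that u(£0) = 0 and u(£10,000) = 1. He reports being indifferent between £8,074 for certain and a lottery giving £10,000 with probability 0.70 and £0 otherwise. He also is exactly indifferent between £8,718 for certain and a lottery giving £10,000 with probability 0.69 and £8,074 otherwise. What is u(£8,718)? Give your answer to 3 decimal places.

From the first indifference, u(£8,074) = 0.70·u(£10,000) + 0.30·u(£0) = 0.70·1 + 0.30·0 = 0.70.
Then u(£8,718) = 0.69·u(£10,000) + 0.31·u(£8,074) = 0.69·1.00 + 0.31·0.70 = 0.9070.

0.907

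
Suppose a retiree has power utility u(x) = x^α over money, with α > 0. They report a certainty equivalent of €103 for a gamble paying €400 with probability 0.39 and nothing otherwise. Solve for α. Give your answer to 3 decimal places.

The lottery's expected utility is 0.39·u(400) + 0.61·u(0) = 0.39·400^α (since u(0) = 0 for α > 0).
Indifference: 103^α = 0.39·400^α, so (103/400)^α = 0.39.
α = ln(0.39) / ln(103/400) = -0.941609/-1.356736 ≈ 0.694.

α ≈ 0.694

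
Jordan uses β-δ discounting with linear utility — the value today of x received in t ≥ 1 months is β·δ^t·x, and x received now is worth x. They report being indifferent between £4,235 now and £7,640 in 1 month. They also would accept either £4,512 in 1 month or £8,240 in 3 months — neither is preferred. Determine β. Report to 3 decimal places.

β ≈ 0.749

From the later pair, β·δ^1·4512 = β·δ^3·8240; dividing through, δ^2 = 4512/8240 = 0.54757, so δ = 0.73998.
Now use the now-vs-future pair: 4235 = β·δ·7640 gives β = 4235/(0.73998·7640) ≈ 0.749.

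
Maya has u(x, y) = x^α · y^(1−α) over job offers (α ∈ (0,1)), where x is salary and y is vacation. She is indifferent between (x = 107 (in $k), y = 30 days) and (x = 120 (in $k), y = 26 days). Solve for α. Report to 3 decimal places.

α ≈ 0.555

The Cobb–Douglas utilities coincide, so 107^α·30^(1−α) = 120^α·26^(1−α).
(107/120)^α = (26/30)^(1−α); take logs: α·ln(107/120) = (1−α)·ln(26/30), i.e. α·-0.114663 = (1−α)·-0.143101.
Thus α·(-0.257764) = -0.143101, so α = -0.143101/-0.257764 ≈ 0.555.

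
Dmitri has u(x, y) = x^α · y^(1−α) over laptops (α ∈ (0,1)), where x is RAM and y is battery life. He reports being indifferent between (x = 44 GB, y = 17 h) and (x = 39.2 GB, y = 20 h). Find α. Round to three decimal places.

α ≈ 0.585

Set the two utilities equal: 44^α·17^(1−α) = 39.2^α·20^(1−α).
Taking logs: α·ln 44 + (1−α)·ln 17 = α·ln 39.2 + (1−α)·ln 20, i.e. α·0.115513 = (1−α)·0.162519.
Thus α·(0.278032) = 0.162519, so α = 0.162519/0.278032 ≈ 0.585.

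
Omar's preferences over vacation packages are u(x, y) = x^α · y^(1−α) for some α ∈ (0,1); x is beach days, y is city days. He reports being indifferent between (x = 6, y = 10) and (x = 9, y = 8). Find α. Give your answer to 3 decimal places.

α ≈ 0.355

The Cobb–Douglas utilities coincide, so 6^α·10^(1−α) = 9^α·8^(1−α).
Taking logs: α·ln 6 + (1−α)·ln 10 = α·ln 9 + (1−α)·ln 8, i.e. α·-0.405465 = (1−α)·-0.223144.
With A = -0.405465 and B = -0.223144: α·A = (1−α)·B, so α = B/(A+B) = -0.223144/-0.628609 ≈ 0.355.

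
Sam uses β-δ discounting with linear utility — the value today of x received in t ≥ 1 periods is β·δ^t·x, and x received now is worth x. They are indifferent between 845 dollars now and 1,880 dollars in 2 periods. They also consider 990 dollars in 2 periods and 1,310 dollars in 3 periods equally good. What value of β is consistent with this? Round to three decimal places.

From the later pair, β·δ^2·990 = β·δ^3·1310; dividing through, δ = 990/1310 = 0.75573.
Now use the now-vs-future pair: 845 = β·δ^2·1880 gives β = 845/(0.57112·1880) ≈ 0.787.

β ≈ 0.787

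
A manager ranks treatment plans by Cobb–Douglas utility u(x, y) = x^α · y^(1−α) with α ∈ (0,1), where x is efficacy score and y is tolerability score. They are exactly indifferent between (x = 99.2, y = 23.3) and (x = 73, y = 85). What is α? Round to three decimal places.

α ≈ 0.808

Indifference: 99.2^α · 23.3^(1−α) = 73^α · 85^(1−α).
Rearrange to (99.2/73)^α = (85/23.3)^(1−α) and take logs: α·0.306679 = (1−α)·1.294198.
So α/(1−α) = (1.294198)/(0.306679) = 4.220041, and α = 4.220041/5.220041 ≈ 0.808.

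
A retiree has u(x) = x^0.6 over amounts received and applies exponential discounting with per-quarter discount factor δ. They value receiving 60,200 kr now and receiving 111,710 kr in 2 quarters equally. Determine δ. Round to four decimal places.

Indifference means u(60200) = δ^2 · u(111710), so δ^2 = u(60200)/u(111710).
With u(x) = x^0.6: δ^2 = 60200^0.6/111710^0.6 = (60200/111710)^0.6 = 0.69009.
Taking the square root: δ = 0.69009^(1/2) ≈ 0.8307.

δ ≈ 0.8307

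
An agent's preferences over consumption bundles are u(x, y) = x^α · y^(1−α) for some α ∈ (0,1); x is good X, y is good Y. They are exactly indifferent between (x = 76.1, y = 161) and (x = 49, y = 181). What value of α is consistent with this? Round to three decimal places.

Set the two utilities equal: 76.1^α·161^(1−α) = 49^α·181^(1−α).
(76.1/49)^α = (181/161)^(1−α); take logs: α·ln(76.1/49) = (1−α)·ln(181/161), i.e. α·0.440228 = (1−α)·0.117093.
So α/(1−α) = (0.117093)/(0.440228) = 0.265983, and α = 0.265983/1.265983 ≈ 0.210.

α ≈ 0.210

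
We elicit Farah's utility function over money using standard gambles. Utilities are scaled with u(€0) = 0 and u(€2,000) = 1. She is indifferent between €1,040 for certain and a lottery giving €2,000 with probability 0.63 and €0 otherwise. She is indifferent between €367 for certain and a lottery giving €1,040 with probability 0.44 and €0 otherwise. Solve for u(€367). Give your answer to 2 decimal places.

0.28

From the first indifference, u(€1,040) = 0.63·u(€2,000) + 0.37·u(€0) = 0.63·1 + 0.37·0 = 0.63.
The second indifference gives u(€367) = 0.44·u(€1,040) + 0.56·u(€0) = 0.44·0.63 + 0.56·0.00 = 0.2772.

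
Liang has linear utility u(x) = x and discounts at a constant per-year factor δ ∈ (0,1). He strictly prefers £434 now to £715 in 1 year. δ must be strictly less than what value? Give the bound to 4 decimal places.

The preference means 434 > δ·715.
So δ < 434/715 = 0.60699.

δ < 0.6070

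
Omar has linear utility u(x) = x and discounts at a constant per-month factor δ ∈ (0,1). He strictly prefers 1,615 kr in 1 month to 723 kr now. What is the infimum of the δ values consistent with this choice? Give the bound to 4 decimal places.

δ > 0.4477

The preference means 723 < δ·1615.
So δ > 723/1615 = 0.44768.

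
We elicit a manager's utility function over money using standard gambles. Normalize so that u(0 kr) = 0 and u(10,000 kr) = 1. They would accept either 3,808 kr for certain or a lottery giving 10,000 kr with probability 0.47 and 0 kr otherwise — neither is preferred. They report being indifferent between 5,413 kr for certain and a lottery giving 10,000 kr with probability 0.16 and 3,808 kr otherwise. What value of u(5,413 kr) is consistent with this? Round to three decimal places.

First, u(3,808 kr) = 0.47·u(10,000 kr) + 0.53·u(0 kr) = 0.47.
Then u(5,413 kr) = 0.16·u(10,000 kr) + 0.84·u(3,808 kr) = 0.16·1.00 + 0.84·0.47 = 0.5548.

0.555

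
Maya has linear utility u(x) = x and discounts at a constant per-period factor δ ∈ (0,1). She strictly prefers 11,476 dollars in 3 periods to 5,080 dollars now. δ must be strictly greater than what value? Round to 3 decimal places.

The preference means 5080 < δ^3·11476.
So δ^3 > 5080/11476 = 0.44266; taking the cube root of both positive sides preserves the inequality.
δ > (5080/11476)^(1/3) ≈ 0.762.

δ > 0.762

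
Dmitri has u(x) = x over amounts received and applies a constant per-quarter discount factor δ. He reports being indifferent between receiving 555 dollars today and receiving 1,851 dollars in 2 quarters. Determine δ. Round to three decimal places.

Equating discounted utilities: u(555) = δ^2·u(1851) ⇒ δ^2 = u(555)/u(1851).
With u(x) = x: δ^2 = 555/1851 = 0.29984.
Taking the square root: δ = 0.29984^(1/2) ≈ 0.548.

δ ≈ 0.548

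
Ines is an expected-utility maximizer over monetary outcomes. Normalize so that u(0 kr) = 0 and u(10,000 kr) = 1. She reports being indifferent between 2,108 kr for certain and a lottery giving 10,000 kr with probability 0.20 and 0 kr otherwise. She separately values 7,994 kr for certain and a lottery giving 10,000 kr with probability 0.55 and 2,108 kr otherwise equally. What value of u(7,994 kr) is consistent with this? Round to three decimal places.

0.640

First, u(2,108 kr) = 0.20·u(10,000 kr) + 0.80·u(0 kr) = 0.20.
Then u(7,994 kr) = 0.55·u(10,000 kr) + 0.45·u(2,108 kr) = 0.55·1.00 + 0.45·0.20 = 0.6400.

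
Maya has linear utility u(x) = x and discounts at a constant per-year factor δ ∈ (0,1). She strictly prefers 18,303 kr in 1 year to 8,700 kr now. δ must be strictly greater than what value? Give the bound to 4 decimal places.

Comparing present values: 8700 < δ·18303.
Dividing through by 18303 gives δ > 0.47533.

δ > 0.4753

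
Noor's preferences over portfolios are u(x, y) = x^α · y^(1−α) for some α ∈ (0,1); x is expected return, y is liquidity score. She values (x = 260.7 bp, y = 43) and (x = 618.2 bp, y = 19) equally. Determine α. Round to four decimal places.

α ≈ 0.4861

Set the two utilities equal: 260.7^α·43^(1−α) = 618.2^α·19^(1−α).
Taking logs: α·ln 260.7 + (1−α)·ln 43 = α·ln 618.2 + (1−α)·ln 19, i.e. α·-0.8634417 = (1−α)·-0.8167611.
So α/(1−α) = (-0.8167611)/(-0.8634417) = 0.9459366, and α = 0.9459366/1.9459366 ≈ 0.4861.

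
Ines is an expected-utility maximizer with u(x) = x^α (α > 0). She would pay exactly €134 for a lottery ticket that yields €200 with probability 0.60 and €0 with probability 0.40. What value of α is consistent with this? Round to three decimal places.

α ≈ 1.276

Since u(0) = 0, the lottery's EU is 0.60·200^α.
Equating: 134^α = 0.60·200^α, i.e. 0.6700^α = 0.60.
α = ln(0.60) / ln(134/200) = -0.510826/-0.400478 ≈ 1.276.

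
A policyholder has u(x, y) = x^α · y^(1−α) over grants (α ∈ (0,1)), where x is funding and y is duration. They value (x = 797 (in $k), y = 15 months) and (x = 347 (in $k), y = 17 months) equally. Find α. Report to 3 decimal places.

α ≈ 0.131

Indifference: 797^α · 15^(1−α) = 347^α · 17^(1−α).
Rearrange to (797/347)^α = (17/15)^(1−α) and take logs: α·0.831530 = (1−α)·0.125163.
So α/(1−α) = (0.125163)/(0.831530) = 0.150521, and α = 0.150521/1.150521 ≈ 0.131.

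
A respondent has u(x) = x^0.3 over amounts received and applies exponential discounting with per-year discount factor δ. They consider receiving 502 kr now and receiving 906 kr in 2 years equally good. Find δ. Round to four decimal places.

δ ≈ 0.9152

Equating discounted utilities: u(502) = δ^2·u(906) ⇒ δ^2 = u(502)/u(906).
Since u(x) = x^0.3, δ^2 = (502/906)^0.3 = 0.55408^0.3 = 0.83767.
Hence δ = (0.83767)^(1/2) = 0.915243.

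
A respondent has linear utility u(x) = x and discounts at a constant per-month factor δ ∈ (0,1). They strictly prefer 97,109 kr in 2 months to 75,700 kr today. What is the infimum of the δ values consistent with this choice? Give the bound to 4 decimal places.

The preference means 75700 < δ^2·97109.
Dividing by 97109: δ^2 > 0.77954. Both sides are positive, so the square root keeps the direction.
δ > 0.77954^(1/2) = 0.8829.

δ > 0.8829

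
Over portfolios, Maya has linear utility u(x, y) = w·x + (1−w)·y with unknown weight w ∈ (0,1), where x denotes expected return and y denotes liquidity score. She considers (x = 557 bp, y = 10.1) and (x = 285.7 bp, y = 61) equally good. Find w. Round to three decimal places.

w = 0.158

Indifference: w·557 + (1−w)·10.1 = w·285.7 + (1−w)·61.
Collecting terms: w·271.3 = (1−w)·50.9.
The marginal rate of substitution is 50.9/271.3, so w = 50.9/(271.3+50.9) = 0.158.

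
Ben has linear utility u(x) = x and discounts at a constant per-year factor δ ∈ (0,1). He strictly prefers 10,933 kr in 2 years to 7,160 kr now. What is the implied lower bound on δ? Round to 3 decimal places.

The preference means 7160 < δ^2·10933.
Dividing by 10933: δ^2 > 0.65490. Both sides are positive, so the square root keeps the direction.
δ > (7160/10933)^(1/2) ≈ 0.809.

δ > 0.809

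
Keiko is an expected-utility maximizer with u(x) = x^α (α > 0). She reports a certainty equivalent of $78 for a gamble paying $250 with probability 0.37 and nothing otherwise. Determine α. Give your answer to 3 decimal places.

EU(lottery) = 0.37·250^α + 0.63·0 = 0.37·250^α.
Setting u(78) equal to that: 78^α = 0.37·250^α ⇒ (78/250)^α = 0.37.
α = ln(0.37) / ln(78/250) = -0.994252/-1.164752 ≈ 0.854.

α ≈ 0.854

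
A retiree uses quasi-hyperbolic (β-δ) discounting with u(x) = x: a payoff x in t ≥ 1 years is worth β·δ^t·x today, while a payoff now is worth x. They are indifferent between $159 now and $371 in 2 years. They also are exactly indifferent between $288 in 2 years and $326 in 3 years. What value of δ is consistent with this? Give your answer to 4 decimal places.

Both payoffs in the second observation are in the future, so β drops out: δ^2·288 = δ^3·326 ⇒ δ = 288/326 = 0.88344.

δ ≈ 0.8834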